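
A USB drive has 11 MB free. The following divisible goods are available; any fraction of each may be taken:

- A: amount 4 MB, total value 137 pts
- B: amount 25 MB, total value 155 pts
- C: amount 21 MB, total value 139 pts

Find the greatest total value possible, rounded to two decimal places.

Take in order of value per unit:
- A (137/4 per unit): all 4 → value 137, running total 137.00
- C (139/21 per unit): 7 of 21 → value 7×139/21 = 46.3333, running total 183.33
Total 183.33.

183.33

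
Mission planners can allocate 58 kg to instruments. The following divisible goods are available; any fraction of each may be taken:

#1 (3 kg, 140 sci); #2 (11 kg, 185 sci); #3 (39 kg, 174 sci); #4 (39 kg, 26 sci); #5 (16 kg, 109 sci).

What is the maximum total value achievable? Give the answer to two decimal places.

558.92

Take in order of value per unit:
- #1 (140/3 per unit): all 3 → value 140, running total 140.00
- #2 (185/11 per unit): all 11 → value 185, running total 325.00
- #5 (109/16 per unit): all 16 → value 109, running total 434.00
- #3 (174/39 per unit): 28 of 39 → value 28×174/39 = 124.9231, running total 558.92
Total 558.92.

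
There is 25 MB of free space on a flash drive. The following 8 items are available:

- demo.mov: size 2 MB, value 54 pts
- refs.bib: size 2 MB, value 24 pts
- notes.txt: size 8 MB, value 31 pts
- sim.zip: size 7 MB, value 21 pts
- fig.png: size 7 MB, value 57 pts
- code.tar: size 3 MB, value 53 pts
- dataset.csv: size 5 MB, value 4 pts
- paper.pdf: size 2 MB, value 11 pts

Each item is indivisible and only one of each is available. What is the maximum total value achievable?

230 pts

Check high-value combinations within 25 MB:
- demo.mov+refs.bib+notes.txt+fig.png+code.tar+paper.pdf: size 2+2+8+7+3+2=24, value 54+24+31+57+53+11=230
- demo.mov+refs.bib+sim.zip+fig.png+code.tar+paper.pdf: size 2+2+7+7+3+2=23, value 54+24+21+57+53+11=220
- demo.mov+refs.bib+notes.txt+fig.png+code.tar: size 2+2+8+7+3=22, value 54+24+31+57+53=219
Best: 230 pts.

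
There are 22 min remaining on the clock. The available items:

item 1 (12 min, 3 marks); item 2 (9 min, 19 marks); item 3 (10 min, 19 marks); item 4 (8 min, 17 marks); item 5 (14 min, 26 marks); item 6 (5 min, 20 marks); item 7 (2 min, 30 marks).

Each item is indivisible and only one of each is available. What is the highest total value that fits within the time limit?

76 marks

Check high-value combinations within 22 min:
- item 5+item 6+item 7: time 14+5+2=21, value 26+20+30=76
- item 2+item 6+item 7: time 9+5+2=16, value 19+20+30=69
- item 3+item 6+item 7: time 10+5+2=17, value 19+20+30=69
Best: 76 marks.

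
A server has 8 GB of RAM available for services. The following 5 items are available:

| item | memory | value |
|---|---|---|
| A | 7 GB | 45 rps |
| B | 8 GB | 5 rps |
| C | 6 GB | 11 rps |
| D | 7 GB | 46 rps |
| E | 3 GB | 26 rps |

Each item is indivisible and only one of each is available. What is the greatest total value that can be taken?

46 rps

Check high-value combinations within 8 GB:
- D: memory 7, value 46
- A: memory 7, value 45
- E: memory 3, value 26
- C: memory 6, value 11
Best: 46 rps.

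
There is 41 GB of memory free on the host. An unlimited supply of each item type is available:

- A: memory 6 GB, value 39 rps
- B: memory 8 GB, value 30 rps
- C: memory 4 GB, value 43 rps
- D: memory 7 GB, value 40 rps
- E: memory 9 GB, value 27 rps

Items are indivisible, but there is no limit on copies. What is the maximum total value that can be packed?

430 rps

Best value-per-unit is C at 43/4, and filling with it alone uses memory 10×4=40. No mix of the others beats 10×43 = 430.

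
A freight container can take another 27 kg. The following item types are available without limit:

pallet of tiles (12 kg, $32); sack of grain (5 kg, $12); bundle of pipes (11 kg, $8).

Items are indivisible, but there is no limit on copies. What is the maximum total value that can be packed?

$68

Best value-per-unit is pallet of tiles at 32/12; filling with it alone gives 2×32 = 64.
Optimal mix: 1×pallet of tiles + 3×sack of grain → weight 27, value 68.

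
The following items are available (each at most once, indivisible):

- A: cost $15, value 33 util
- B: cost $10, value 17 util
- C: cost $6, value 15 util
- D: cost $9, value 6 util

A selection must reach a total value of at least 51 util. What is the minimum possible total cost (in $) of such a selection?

30

Subsets with value ≥ 51, sorted by total cost:
- A+C+D: cost 30, value 54
- A+B+C: cost 31, value 65
Minimum cost: 30 $.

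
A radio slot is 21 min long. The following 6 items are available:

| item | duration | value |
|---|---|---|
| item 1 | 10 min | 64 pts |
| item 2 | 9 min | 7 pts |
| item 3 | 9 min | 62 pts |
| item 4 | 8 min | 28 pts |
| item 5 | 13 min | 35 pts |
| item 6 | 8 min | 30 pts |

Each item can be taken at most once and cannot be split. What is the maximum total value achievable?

Check high-value combinations within 21 min:
- item 1+item 3: duration 10+9=19, value 64+62=126
- item 1+item 6: duration 10+8=18, value 64+30=94
- item 3+item 6: duration 9+8=17, value 62+30=92
- item 1+item 4: duration 10+8=18, value 64+28=92
- item 3+item 4: duration 9+8=17, value 62+28=90
Best: 126 pts.

126 pts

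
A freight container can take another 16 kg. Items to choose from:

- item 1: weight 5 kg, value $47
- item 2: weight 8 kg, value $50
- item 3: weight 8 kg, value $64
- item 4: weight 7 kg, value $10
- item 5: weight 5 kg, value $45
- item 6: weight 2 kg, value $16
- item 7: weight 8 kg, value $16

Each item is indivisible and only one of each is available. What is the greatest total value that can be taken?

$127

Check high-value combinations within 16 kg:
- item 1+item 3+item 6: weight 5+8+2=15, value 47+64+16=127
- item 3+item 5+item 6: weight 8+5+2=15, value 64+45+16=125
- item 2+item 3: weight 8+8=16, value 50+64=114
Best: $127.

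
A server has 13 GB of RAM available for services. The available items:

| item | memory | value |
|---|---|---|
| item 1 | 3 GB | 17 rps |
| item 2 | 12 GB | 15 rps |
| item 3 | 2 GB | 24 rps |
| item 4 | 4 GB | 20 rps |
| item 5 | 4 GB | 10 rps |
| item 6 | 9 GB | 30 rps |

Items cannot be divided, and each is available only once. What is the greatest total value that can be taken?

71 rps

Check high-value combinations within 13 GB:
- item 1+item 3+item 4+item 5: memory 3+2+4+4=13, value 17+24+20+10=71
- item 1+item 3+item 4: memory 3+2+4=9, value 17+24+20=61
- item 3+item 4+item 5: memory 2+4+4=10, value 24+20+10=54
- item 3+item 6: memory 2+9=11, value 24+30=54
Best: 71 rps.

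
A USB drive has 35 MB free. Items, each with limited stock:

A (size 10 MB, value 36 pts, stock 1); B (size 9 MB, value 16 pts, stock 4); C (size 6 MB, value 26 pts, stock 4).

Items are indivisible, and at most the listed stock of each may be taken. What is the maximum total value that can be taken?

140 pts

Best selections within size 35 and stock limits:
- 1×A + 4×C: size 34, value 140
- 1×B + 4×C: size 33, value 120
- 1×A + 3×C: size 28, value 114
Best: 140 pts.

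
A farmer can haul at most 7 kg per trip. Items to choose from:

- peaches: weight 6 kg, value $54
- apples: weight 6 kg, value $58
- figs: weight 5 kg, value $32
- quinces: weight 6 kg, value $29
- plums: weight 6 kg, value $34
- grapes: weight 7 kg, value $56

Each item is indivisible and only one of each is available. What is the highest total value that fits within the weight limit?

Check high-value combinations within 7 kg:
- apples: weight 6, value 58
- grapes: weight 7, value 56
- peaches: weight 6, value 54
- plums: weight 6, value 34
Best: $58.

$58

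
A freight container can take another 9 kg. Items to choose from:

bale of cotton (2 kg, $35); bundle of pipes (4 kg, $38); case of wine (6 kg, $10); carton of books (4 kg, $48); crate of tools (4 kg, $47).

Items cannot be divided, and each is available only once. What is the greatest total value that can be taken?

This is a 0/1 knapsack; check combinations near the capacity.
- carton of books+crate of tools: weight 4+4=8, value 48+47=95
- bundle of pipes+carton of books: weight 4+4=8, value 38+48=86
- bundle of pipes+crate of tools: weight 4+4=8, value 38+47=85
- bale of cotton+carton of books: weight 2+4=6, value 35+48=83
Best: $95.

$95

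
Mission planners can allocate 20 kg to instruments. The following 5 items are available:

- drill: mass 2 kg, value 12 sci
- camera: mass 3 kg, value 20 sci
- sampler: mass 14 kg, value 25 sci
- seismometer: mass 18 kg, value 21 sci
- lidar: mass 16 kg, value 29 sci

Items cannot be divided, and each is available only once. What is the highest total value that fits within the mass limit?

Check high-value combinations within 20 kg:
- drill+camera+sampler: mass 2+3+14=19, value 12+20+25=57
- camera+lidar: mass 3+16=19, value 20+29=49
- camera+sampler: mass 3+14=17, value 20+25=45
- drill+lidar: mass 2+16=18, value 12+29=41
Best: 57 sci.

57 sci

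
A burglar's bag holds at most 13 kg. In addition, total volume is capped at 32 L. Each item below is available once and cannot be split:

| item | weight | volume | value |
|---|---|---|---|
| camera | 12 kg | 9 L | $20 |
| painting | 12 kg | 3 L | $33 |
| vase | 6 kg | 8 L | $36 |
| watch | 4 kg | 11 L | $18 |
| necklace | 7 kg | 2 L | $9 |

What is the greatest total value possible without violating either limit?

$54

Feasible sets respecting both limits:
- vase+watch: weight 10, volume 19, value 54
- vase+necklace: weight 13, volume 10, value 45
- vase: weight 6, volume 8, value 36
- painting: weight 12, volume 3, value 33
Best: $54.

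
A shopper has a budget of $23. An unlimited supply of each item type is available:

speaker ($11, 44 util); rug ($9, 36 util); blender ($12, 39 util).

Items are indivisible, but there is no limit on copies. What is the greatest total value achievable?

88 util

Best value-per-unit is speaker at 44/11, and filling with it alone uses cost 2×11=22. No mix of the others beats 2×44 = 88.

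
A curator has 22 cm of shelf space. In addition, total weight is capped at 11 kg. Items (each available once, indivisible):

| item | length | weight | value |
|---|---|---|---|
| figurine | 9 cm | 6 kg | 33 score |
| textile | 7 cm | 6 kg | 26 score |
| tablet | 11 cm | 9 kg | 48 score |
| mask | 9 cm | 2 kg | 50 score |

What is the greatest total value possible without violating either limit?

98 score

Feasible sets respecting both limits:
- tablet+mask: length 20, weight 11, value 98
- figurine+mask: length 18, weight 8, value 83
- textile+mask: length 16, weight 8, value 76
Best: 98 score.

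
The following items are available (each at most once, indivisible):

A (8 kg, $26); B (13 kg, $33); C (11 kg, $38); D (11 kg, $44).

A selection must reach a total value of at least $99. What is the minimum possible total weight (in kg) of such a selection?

30

Subsets with value ≥ 99, sorted by total weight:
- A+C+D: weight 30, value 108
- A+B+D: weight 32, value 103
Minimum weight: 30 kg.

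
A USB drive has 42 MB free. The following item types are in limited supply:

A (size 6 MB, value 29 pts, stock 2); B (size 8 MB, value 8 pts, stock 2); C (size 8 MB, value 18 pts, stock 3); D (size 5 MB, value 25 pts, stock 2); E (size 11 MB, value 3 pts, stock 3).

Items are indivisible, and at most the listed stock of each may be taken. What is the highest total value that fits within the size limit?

144 pts

Best selections within size 42 and stock limits:
- 2×A + 2×C + 2×D: size 38, value 144
- 2×A + 3×C + 1×D: size 41, value 137
Best: 144 pts.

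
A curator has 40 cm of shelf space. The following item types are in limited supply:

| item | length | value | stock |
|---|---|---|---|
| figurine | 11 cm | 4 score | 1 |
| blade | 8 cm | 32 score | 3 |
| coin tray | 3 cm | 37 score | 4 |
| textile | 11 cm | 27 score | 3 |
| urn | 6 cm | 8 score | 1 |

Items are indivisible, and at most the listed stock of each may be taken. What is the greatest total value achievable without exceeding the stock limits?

Top feasible selections:
- 3×blade + 4×coin tray: length 36, value 244
- 2×blade + 4×coin tray + 1×textile: length 39, value 239
Best: 244 score.

244 score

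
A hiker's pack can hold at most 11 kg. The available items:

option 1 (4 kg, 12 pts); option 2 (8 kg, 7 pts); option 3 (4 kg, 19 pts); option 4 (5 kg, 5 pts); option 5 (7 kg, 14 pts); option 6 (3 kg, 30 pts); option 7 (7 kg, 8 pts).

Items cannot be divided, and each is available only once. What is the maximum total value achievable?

61 pts

Check high-value combinations within 11 kg:
- option 1+option 3+option 6: weight 4+4+3=11, value 12+19+30=61
- option 3+option 6: weight 4+3=7, value 19+30=49
- option 5+option 6: weight 7+3=10, value 14+30=44
- option 1+option 6: weight 4+3=7, value 12+30=42
Best: 61 pts.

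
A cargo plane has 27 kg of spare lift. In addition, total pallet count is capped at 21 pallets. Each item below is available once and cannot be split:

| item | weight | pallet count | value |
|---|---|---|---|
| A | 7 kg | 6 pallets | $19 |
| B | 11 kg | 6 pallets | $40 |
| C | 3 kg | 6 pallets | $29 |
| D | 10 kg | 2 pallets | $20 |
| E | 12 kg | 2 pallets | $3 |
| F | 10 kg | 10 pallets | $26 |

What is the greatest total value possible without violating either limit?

Feasible sets respecting both limits:
- B+C+D: weight 24, pallet count 14, value 89
- A+B+C: weight 21, pallet count 18, value 88
- C+D+F: weight 23, pallet count 18, value 75
- B+C+E: weight 26, pallet count 14, value 72
Best: $89.

$89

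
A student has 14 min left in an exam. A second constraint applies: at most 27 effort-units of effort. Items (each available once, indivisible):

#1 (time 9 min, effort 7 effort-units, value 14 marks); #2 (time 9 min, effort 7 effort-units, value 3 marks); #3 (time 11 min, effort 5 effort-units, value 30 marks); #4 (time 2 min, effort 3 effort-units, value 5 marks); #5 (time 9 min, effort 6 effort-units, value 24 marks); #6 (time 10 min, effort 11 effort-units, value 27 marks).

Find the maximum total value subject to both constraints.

35 marks

Feasible sets respecting both limits:
- #3+#4: time 13, effort 8, value 35
- #4+#6: time 12, effort 14, value 32
- #3: time 11, effort 5, value 30
Best: 35 marks.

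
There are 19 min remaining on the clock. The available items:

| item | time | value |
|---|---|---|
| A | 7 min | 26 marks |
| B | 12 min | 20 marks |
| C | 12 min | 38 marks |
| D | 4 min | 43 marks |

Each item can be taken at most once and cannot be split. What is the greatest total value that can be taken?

Check high-value combinations within 19 min:
- C+D: time 12+4=16, value 38+43=81
- A+D: time 7+4=11, value 26+43=69
- A+C: time 7+12=19, value 26+38=64
Best: 81 marks.

81 marks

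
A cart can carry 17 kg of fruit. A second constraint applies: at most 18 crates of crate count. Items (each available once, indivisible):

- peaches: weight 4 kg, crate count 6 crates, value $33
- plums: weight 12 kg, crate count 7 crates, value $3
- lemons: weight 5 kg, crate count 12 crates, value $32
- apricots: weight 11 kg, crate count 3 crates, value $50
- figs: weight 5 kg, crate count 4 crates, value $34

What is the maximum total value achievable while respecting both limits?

$84

Feasible sets respecting both limits:
- apricots+figs: weight 16, crate count 7, value 84
- peaches+apricots: weight 15, crate count 9, value 83
- lemons+apricots: weight 16, crate count 15, value 82
Best: $84.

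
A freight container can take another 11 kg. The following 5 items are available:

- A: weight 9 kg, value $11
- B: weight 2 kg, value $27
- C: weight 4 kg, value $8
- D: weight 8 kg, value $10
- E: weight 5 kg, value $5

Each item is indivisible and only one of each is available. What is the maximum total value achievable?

$40

This is a 0/1 knapsack; check combinations near the capacity.
- B+C+E: weight 2+4+5=11, value 27+8+5=40
- A+B: weight 9+2=11, value 11+27=38
- B+D: weight 2+8=10, value 27+10=37
- B+C: weight 2+4=6, value 27+8=35
Best: $40.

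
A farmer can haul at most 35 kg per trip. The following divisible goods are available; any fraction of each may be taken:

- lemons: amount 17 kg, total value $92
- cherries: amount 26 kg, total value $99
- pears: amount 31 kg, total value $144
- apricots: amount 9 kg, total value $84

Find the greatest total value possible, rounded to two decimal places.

Take in order of value per unit:
- apricots (84/9 per unit): all 9 → value 84, running total 84.00
- lemons (92/17 per unit): all 17 → value 92, running total 176.00
- pears (144/31 per unit): 9 of 31 → value 9×144/31 = 41.8065, running total 217.81
Total 217.81.

217.81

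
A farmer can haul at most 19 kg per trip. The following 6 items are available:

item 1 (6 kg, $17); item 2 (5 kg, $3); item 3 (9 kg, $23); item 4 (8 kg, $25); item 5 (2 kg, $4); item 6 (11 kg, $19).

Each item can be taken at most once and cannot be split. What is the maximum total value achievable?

$52

Check high-value combinations within 19 kg:
- item 3+item 4+item 5: weight 9+8+2=19, value 23+25+4=52
- item 3+item 4: weight 9+8=17, value 23+25=48
- item 1+item 4+item 5: weight 6+8+2=16, value 17+25+4=46
- item 1+item 2+item 4: weight 6+5+8=19, value 17+3+25=45
- item 1+item 3+item 5: weight 6+9+2=17, value 17+23+4=44
Best: $52.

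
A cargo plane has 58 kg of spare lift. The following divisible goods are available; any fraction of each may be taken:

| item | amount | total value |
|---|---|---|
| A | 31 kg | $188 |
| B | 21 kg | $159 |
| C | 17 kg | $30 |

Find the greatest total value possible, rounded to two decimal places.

357.59

Take in order of value per unit:
- B (159/21 per unit): all 21 → value 159, running total 159.00
- A (188/31 per unit): all 31 → value 188, running total 347.00
- C (30/17 per unit): 6 of 17 → value 6×30/17 = 10.5882, running total 357.59
Total 357.59.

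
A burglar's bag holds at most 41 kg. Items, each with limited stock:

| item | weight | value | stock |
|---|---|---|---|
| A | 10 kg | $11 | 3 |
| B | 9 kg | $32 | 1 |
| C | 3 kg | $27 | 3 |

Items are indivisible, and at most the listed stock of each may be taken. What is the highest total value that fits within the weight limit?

Top feasible selections:
- 2×A + 1×B + 3×C: weight 38, value 135
- 1×A + 1×B + 3×C: weight 28, value 124
- 3×A + 3×C: weight 39, value 114
- 1×B + 3×C: weight 18, value 113
Best: $135.

$135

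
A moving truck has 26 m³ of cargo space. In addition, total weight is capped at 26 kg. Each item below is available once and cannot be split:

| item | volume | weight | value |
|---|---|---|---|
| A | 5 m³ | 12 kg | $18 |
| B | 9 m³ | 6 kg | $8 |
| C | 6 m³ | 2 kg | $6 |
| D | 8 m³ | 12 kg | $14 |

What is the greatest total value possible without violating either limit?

$38

Feasible sets respecting both limits:
- A+C+D: volume 19, weight 26, value 38
- A+B+C: volume 20, weight 20, value 32
- A+D: volume 13, weight 24, value 32
Best: $38.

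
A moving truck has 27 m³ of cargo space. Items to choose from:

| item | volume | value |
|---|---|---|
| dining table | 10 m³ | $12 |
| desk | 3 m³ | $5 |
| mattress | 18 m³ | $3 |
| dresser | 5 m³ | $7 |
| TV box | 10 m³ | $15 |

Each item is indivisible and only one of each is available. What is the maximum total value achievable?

$34

Check high-value combinations within 27 m³:
- dining table+dresser+TV box: volume 10+5+10=25, value 12+7+15=34
- dining table+desk+TV box: volume 10+3+10=23, value 12+5+15=32
- desk+dresser+TV box: volume 3+5+10=18, value 5+7+15=27
- dining table+TV box: volume 10+10=20, value 12+15=27
- dining table+desk+dresser: volume 10+3+5=18, value 12+5+7=24
Best: $34.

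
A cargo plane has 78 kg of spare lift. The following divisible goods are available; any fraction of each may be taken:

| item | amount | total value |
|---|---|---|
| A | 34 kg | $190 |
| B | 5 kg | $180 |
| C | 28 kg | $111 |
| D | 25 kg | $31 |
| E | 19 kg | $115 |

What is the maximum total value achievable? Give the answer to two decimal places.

Take in order of value per unit:
- B (180/5 per unit): all 5 → value 180, running total 180.00
- E (115/19 per unit): all 19 → value 115, running total 295.00
- A (190/34 per unit): all 34 → value 190, running total 485.00
- C (111/28 per unit): 20 of 28 → value 20×111/28 = 79.2857, running total 564.29
Total 564.29.

564.29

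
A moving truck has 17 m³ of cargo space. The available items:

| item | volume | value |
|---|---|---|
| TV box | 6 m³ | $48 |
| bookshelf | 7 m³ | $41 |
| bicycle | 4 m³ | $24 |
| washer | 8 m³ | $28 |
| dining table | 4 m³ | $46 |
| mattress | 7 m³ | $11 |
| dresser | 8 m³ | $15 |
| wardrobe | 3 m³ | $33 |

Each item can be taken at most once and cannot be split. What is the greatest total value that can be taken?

$151

Check high-value combinations within 17 m³:
- TV box+bicycle+dining table+wardrobe: volume 6+4+4+3=17, value 48+24+46+33=151
- TV box+bookshelf+dining table: volume 6+7+4=17, value 48+41+46=135
- TV box+dining table+wardrobe: volume 6+4+3=13, value 48+46+33=127
- TV box+bookshelf+wardrobe: volume 6+7+3=16, value 48+41+33=122
Best: $151.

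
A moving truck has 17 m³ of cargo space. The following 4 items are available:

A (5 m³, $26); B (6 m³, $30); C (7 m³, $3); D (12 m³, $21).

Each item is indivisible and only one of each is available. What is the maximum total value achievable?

This is a 0/1 knapsack; check combinations near the capacity.
- A+B: volume 5+6=11, value 26+30=56
- A+D: volume 5+12=17, value 26+21=47
- B+C: volume 6+7=13, value 30+3=33
- B: volume 6, value 30
- A+C: volume 5+7=12, value 26+3=29
Best: $56.

$56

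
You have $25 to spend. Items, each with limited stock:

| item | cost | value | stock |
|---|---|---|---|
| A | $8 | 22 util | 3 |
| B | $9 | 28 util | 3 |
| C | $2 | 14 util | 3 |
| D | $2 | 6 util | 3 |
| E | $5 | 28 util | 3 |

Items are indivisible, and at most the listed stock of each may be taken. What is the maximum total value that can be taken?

Top feasible selections:
- 3×C + 2×D + 3×E: cost 25, value 138
- 3×C + 1×D + 3×E: cost 23, value 132
- 2×C + 3×D + 3×E: cost 25, value 130
- 3×C + 3×E: cost 21, value 126
Best: 138 util.

138 util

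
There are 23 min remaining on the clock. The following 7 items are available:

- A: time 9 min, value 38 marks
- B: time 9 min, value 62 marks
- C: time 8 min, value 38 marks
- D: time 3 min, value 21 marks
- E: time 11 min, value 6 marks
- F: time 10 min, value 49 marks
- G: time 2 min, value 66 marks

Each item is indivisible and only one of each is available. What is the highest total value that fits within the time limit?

Check high-value combinations within 23 min:
- B+C+D+G: time 9+8+3+2=22, value 62+38+21+66=187
- A+B+D+G: time 9+9+3+2=23, value 38+62+21+66=187
- B+F+G: time 9+10+2=21, value 62+49+66=177
Best: 187 marks.

187 marks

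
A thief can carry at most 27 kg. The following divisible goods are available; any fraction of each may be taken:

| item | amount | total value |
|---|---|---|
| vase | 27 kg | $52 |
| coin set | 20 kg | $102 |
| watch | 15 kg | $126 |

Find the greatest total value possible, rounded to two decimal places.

Take in order of value per unit:
- watch (126/15 per unit): all 15 → value 126, running total 126.00
- coin set (102/20 per unit): 12 of 20 → value 12×102/20 = 61.2000, running total 187.20
Total 187.20.

187.20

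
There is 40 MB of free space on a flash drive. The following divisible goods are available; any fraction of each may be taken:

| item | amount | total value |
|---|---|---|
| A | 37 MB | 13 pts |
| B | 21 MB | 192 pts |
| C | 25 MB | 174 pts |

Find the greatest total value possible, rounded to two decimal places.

324.24

Take in order of value per unit:
- B (192/21 per unit): all 21 → value 192, running total 192.00
- C (174/25 per unit): 19 of 25 → value 19×174/25 = 132.2400, running total 324.24
Total 324.24.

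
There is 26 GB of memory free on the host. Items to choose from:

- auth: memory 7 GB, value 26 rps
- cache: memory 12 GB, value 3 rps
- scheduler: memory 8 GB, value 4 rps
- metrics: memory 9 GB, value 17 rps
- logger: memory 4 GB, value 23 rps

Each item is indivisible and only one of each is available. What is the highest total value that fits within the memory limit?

Check high-value combinations within 26 GB:
- auth+metrics+logger: memory 7+9+4=20, value 26+17+23=66
- auth+scheduler+logger: memory 7+8+4=19, value 26+4+23=53
- auth+cache+logger: memory 7+12+4=23, value 26+3+23=52
- auth+logger: memory 7+4=11, value 26+23=49
Best: 66 rps.

66 rps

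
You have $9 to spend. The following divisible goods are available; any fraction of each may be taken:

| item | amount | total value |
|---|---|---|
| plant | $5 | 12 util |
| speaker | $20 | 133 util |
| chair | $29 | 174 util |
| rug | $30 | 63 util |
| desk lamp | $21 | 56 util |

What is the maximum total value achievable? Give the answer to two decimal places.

Take in order of value per unit:
- speaker (133/20 per unit): 9 of 20 → value 9×133/20 = 59.8500, running total 59.85
Total 59.85.

59.85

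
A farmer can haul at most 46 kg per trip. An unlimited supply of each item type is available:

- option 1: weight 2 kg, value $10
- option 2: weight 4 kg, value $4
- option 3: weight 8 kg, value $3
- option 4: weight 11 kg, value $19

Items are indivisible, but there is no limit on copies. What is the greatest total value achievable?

$230

Best value-per-unit is option 1 at 10/2, and filling with it alone uses weight 23×2=46. No mix of the others beats 23×10 = 230.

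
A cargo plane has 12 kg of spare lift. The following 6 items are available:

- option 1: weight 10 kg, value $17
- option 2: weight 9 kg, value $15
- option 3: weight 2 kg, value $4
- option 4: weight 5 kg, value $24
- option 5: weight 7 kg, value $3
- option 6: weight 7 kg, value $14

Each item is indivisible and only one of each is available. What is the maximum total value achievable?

Check high-value combinations within 12 kg:
- option 4+option 6: weight 5+7=12, value 24+14=38
- option 3+option 4: weight 2+5=7, value 4+24=28
- option 4+option 5: weight 5+7=12, value 24+3=27
- option 4: weight 5, value 24
Best: $38.

$38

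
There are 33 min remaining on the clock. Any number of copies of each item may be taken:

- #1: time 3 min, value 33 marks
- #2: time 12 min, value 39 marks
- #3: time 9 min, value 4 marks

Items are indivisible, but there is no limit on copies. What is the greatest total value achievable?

363 marks

Best value-per-unit is #1 at 33/3, and filling with it alone uses time 11×3=33. No mix of the others beats 11×33 = 363.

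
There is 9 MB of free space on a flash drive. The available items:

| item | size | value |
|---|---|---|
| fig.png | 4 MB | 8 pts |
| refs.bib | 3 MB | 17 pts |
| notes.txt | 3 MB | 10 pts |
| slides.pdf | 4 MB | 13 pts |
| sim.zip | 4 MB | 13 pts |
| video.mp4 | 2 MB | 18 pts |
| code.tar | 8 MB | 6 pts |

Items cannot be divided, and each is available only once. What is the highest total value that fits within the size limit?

48 pts

This is a 0/1 knapsack; check combinations near the capacity.
- refs.bib+slides.pdf+video.mp4: size 3+4+2=9, value 17+13+18=48
- refs.bib+sim.zip+video.mp4: size 3+4+2=9, value 17+13+18=48
- refs.bib+notes.txt+video.mp4: size 3+3+2=8, value 17+10+18=45
- fig.png+refs.bib+video.mp4: size 4+3+2=9, value 8+17+18=43
Best: 48 pts.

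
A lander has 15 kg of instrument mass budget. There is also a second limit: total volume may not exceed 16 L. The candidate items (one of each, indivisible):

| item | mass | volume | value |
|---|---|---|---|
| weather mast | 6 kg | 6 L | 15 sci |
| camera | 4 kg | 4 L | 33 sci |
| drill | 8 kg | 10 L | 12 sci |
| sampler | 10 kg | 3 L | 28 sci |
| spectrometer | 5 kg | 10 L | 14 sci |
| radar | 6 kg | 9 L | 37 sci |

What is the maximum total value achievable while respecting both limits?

Feasible sets respecting both limits:
- camera+radar: mass 10, volume 13, value 70
- camera+sampler: mass 14, volume 7, value 61
- weather mast+radar: mass 12, volume 15, value 52
- weather mast+camera: mass 10, volume 10, value 48
Best: 70 sci.

70 sci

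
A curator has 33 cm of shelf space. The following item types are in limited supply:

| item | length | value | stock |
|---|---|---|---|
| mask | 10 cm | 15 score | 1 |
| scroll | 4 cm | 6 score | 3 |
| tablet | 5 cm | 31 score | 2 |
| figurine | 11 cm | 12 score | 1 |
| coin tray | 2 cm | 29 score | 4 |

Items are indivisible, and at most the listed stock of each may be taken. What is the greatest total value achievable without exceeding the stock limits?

199 score

Top feasible selections:
- 1×mask + 1×scroll + 2×tablet + 4×coin tray: length 32, value 199
- 3×scroll + 2×tablet + 4×coin tray: length 30, value 196
Best: 199 score.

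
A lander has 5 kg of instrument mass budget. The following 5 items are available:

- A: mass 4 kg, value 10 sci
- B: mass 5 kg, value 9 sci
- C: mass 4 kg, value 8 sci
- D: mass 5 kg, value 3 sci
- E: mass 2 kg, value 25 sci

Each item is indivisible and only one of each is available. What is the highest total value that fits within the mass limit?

25 sci

Check high-value combinations within 5 kg:
- E: mass 2, value 25
- A: mass 4, value 10
- B: mass 5, value 9
- C: mass 4, value 8
- D: mass 5, value 3
Best: 25 sci.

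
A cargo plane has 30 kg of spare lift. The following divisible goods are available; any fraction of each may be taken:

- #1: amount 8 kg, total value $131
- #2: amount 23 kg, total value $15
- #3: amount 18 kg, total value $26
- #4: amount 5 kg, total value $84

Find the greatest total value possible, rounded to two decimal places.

239.56

Take in order of value per unit:
- #4 (84/5 per unit): all 5 → value 84, running total 84.00
- #1 (131/8 per unit): all 8 → value 131, running total 215.00
- #3 (26/18 per unit): 17 of 18 → value 17×26/18 = 24.5556, running total 239.56
Total 239.56.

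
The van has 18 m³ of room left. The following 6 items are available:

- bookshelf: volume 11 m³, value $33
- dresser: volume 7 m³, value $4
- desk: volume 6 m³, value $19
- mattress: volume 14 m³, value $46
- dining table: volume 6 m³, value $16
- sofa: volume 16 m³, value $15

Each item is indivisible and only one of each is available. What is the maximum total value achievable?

This is a 0/1 knapsack; check combinations near the capacity.
- bookshelf+desk: volume 11+6=17, value 33+19=52
- bookshelf+dining table: volume 11+6=17, value 33+16=49
- mattress: volume 14, value 46
- bookshelf+dresser: volume 11+7=18, value 33+4=37
Best: $52.

$52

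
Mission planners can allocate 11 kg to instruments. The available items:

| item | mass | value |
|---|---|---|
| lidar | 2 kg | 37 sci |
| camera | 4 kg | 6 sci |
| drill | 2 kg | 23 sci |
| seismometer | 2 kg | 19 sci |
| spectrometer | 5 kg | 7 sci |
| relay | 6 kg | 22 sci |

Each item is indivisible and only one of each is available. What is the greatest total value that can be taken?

Check high-value combinations within 11 kg:
- lidar+drill+seismometer+spectrometer: mass 2+2+2+5=11, value 37+23+19+7=86
- lidar+camera+drill+seismometer: mass 2+4+2+2=10, value 37+6+23+19=85
- lidar+drill+relay: mass 2+2+6=10, value 37+23+22=82
- lidar+drill+seismometer: mass 2+2+2=6, value 37+23+19=79
- lidar+seismometer+relay: mass 2+2+6=10, value 37+19+22=78
Best: 86 sci.

86 sci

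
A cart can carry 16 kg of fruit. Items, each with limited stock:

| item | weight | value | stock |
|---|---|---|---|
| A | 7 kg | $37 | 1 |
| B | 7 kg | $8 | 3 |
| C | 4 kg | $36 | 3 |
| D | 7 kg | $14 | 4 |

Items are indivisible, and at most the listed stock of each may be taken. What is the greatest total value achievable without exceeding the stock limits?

Best selections within weight 16 and stock limits:
- 1×A + 2×C: weight 15, value 109
- 3×C: weight 12, value 108
- 2×C + 1×D: weight 15, value 86
Best: $109.

$109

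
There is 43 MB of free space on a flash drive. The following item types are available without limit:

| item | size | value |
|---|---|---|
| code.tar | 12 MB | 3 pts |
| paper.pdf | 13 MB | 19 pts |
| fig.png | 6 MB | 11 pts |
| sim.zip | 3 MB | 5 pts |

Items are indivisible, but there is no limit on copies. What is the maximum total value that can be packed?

77 pts

Best value-per-unit is fig.png at 11/6, and filling with it alone uses size 7×6=42. No mix of the others beats 7×11 = 77.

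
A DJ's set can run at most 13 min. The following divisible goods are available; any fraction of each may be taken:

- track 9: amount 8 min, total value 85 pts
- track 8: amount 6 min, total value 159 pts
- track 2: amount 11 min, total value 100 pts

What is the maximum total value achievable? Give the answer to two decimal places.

233.38

Take in order of value per unit:
- track 8 (159/6 per unit): all 6 → value 159, running total 159.00
- track 9 (85/8 per unit): 7 of 8 → value 7×85/8 = 74.3750, running total 233.38
Total 233.38.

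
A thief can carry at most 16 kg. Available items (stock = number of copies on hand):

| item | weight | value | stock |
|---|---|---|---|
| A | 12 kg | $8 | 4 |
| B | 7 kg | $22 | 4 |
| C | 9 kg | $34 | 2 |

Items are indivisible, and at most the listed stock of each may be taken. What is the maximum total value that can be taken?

Best selections within weight 16 and stock limits:
- 1×B + 1×C: weight 16, value 56
- 2×B: weight 14, value 44
- 1×C: weight 9, value 34
Best: $56.

$56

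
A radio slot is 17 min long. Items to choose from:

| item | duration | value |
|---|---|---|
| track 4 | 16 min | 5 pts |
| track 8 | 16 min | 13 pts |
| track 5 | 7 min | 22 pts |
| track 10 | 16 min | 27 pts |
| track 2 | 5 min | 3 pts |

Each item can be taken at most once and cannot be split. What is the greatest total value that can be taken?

27 pts

Check high-value combinations within 17 min:
- track 10: duration 16, value 27
- track 5+track 2: duration 7+5=12, value 22+3=25
- track 5: duration 7, value 22
- track 8: duration 16, value 13
Best: 27 pts.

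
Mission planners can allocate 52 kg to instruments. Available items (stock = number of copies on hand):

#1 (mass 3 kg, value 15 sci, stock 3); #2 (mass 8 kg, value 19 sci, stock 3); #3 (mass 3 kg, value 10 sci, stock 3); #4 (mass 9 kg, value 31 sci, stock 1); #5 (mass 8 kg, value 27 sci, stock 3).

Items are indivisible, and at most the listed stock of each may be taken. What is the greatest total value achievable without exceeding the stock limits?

187 sci

Top feasible selections:
- 3×#1 + 3×#3 + 1×#4 + 3×#5: mass 51, value 187
- 3×#1 + 1×#2 + 3×#3 + 1×#4 + 2×#5: mass 51, value 179
- 3×#1 + 2×#3 + 1×#4 + 3×#5: mass 48, value 177
Best: 187 sci.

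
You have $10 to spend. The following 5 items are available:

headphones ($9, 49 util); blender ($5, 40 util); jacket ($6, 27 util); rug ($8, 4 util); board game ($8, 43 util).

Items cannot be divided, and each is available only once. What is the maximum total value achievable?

49 util

Check high-value combinations within $10:
- headphones: cost 9, value 49
- board game: cost 8, value 43
- blender: cost 5, value 40
- jacket: cost 6, value 27
- rug: cost 8, value 4
Best: 49 util.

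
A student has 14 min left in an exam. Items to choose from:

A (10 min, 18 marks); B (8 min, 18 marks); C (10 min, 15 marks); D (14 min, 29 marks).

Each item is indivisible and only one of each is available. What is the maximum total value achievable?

29 marks

Check high-value combinations within 14 min:
- D: time 14, value 29
- B: time 8, value 18
- A: time 10, value 18
Best: 29 marks.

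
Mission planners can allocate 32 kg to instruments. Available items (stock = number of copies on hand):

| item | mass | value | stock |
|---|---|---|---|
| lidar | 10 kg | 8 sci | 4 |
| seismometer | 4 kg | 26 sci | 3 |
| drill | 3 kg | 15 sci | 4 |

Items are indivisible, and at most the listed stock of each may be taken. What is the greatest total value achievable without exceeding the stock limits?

Best selections within mass 32 and stock limits:
- 3×seismometer + 4×drill: mass 24, value 138
- 1×lidar + 3×seismometer + 3×drill: mass 31, value 131
- 3×seismometer + 3×drill: mass 21, value 123
- 1×lidar + 2×seismometer + 4×drill: mass 30, value 120
Best: 138 sci.

138 sci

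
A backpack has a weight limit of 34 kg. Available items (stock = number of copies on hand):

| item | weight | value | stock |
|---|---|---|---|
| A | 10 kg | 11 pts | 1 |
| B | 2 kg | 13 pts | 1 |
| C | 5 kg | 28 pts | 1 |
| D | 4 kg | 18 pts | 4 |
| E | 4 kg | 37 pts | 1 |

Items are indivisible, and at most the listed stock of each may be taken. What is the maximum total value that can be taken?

Top feasible selections:
- 1×B + 1×C + 4×D + 1×E: weight 27, value 150
- 1×A + 1×B + 1×C + 3×D + 1×E: weight 33, value 143
- 1×C + 4×D + 1×E: weight 25, value 137
- 1×A + 1×B + 4×D + 1×E: weight 32, value 133
Best: 150 pts.

150 pts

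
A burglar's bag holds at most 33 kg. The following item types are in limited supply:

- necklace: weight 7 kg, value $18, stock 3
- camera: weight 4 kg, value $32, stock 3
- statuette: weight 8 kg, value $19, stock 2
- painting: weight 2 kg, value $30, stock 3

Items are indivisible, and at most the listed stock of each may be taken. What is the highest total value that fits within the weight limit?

$223

Top feasible selections:
- 1×necklace + 3×camera + 1×statuette + 3×painting: weight 33, value 223
- 2×necklace + 3×camera + 3×painting: weight 32, value 222
Best: $223.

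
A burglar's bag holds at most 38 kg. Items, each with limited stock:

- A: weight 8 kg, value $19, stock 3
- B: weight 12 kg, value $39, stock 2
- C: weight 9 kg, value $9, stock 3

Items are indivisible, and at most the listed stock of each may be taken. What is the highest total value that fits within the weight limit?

$97

Top feasible selections:
- 1×A + 2×B: weight 32, value 97
- 3×A + 1×B: weight 36, value 96
- 2×B + 1×C: weight 33, value 87
Best: $97.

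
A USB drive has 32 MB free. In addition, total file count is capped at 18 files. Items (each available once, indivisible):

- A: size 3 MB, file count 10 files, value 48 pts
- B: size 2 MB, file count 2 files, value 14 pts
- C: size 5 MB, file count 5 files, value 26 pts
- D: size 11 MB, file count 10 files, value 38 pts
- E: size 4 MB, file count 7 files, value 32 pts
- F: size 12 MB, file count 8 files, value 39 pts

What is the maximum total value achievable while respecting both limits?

88 pts

Feasible sets respecting both limits:
- A+B+C: size 10, file count 17, value 88
- A+F: size 15, file count 18, value 87
- B+E+F: size 18, file count 17, value 85
Best: 88 pts.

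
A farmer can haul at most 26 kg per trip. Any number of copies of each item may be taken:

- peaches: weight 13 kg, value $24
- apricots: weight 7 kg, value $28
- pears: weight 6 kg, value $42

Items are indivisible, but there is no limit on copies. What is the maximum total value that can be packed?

Best value-per-unit is pears at 42/6, and filling with it alone uses weight 4×6=24. No mix of the others beats 4×42 = 168.

$168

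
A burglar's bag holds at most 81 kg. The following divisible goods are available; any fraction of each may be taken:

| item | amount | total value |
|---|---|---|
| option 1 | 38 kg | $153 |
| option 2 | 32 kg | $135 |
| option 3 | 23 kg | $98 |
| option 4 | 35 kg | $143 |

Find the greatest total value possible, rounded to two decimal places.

339.23

Take in order of value per unit:
- option 3 (98/23 per unit): all 23 → value 98, running total 98.00
- option 2 (135/32 per unit): all 32 → value 135, running total 233.00
- option 4 (143/35 per unit): 26 of 35 → value 26×143/35 = 106.2286, running total 339.23
Total 339.23.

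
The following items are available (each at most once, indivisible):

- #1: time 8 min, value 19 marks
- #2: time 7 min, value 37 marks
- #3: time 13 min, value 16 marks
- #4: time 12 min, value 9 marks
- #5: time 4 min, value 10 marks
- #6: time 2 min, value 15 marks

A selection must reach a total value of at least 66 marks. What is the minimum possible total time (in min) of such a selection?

Subsets with value ≥ 66, sorted by total time:
- #1+#2+#6: time 17, value 71
- #1+#2+#5: time 19, value 66
- #1+#2+#5+#6: time 21, value 81
Minimum time: 17 min.

17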